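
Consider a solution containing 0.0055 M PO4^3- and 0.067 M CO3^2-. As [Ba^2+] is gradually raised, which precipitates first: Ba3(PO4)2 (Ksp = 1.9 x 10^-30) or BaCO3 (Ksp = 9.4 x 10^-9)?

Each salt begins to precipitate when Q = Ksp, i.e. when [Ba^2+] reaches its threshold.
For Ba3(PO4)2: 1.9 x 10^-30 = (0.0055)^2 × [Ba^2+]^3  ⇒  [Ba^2+] = 4.0 × 10^-9 M.
For BaCO3: 9.4 x 10^-9 = 0.067 × [Ba^2+]  ⇒  [Ba^2+] = 1.4 × 10^-7 M.
The salt with the lower threshold [Ba^2+] precipitates first: Ba3(PO4)2.

Ba3(PO4)2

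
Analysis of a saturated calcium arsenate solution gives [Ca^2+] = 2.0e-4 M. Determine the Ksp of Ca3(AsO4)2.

Ksp = 1.4e-19

Ca3(AsO4)2(s) ⇌ 3 Ca^2+ + 2 AsO4^3-
Stoichiometry gives [AsO4^3-] = (2/3)[Ca^2+] = 1.33 x 10^-4 M.
Ksp = [Ca^2+]^3[AsO4^3-]^2
Ksp = (2.0 × 10^-4)^3 × (1.33 × 10^-4)^2 = 1.4 × 10^-19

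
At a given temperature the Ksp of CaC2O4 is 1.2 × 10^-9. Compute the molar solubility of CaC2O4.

s ≈ 3.5 × 10^-5 M

CaC2O4(s) ⇌ Ca^2+(aq) + C2O4^2-(aq)
Ksp = [Ca^2+][C2O4^2-]
If s mol/L of CaC2O4 dissolves, [Ca^2+] = s and [C2O4^2-] = s.
Ksp = s^2
s = √(1.2 × 10^-9) = 3.5 × 10^-5 M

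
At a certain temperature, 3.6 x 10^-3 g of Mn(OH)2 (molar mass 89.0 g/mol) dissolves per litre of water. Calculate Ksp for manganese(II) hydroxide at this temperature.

Molar solubility s = (3.6 × 10^-3 g/L) / (89.0 g/mol) = 4.04 × 10^-5 M.
Mn(OH)2(s) ⇌ Mn^2+ + 2 OH^-
With molar solubility s: [Mn^2+] = s, [OH^-] = 2s.
Ksp = [Mn^2+][OH^-]^2
Substituting: Ksp = s(2s)^2 = 4s^3
With s = 4.04 × 10^-5: Ksp = 2.6 x 10^-13

Ksp = 2.6e-13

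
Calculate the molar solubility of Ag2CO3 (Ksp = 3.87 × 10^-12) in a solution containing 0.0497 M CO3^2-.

Ag2CO3(s) ⇌ 2 Ag^+(aq) + CO3^2-(aq)
Ksp = [Ag^+]^2[CO3^2-]
If s mol/L dissolves here, [Ag^+] = 2s, [CO3^2-] = 0.0497 + s ≈ 0.0497 (common-ion effect: CO3^2- is already 0.0497 M).
Ksp ≈ (2s)^2 × 0.0497
s = 4.41 x 10^-6 M
Check: s = 4.4 × 10^-6 ≪ 0.0497, so the approximation is valid.

s ≈ 4.41e-6 M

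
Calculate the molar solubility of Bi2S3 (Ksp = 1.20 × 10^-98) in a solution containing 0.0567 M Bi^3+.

s = 5.17 × 10^-33 M

Bi2S3(s) <=> 2 Bi^3+ + 3 S^2-
Ksp = [Bi^3+]^2[S^2-]^3
Let s = moles of Bi2S3 that dissolve per litre. [Bi^3+] = 0.0567 + 2s ≈ 0.0567, [S^2-] = 3s (since the Bi^3+ already present dominates).
Ksp ≈ (0.0567)^2 × (3s)^3
s = 5.17 × 10^-33 M
Check: 2s = 1.0 x 10^-32 ≪ 0.0567, so the approximation is valid.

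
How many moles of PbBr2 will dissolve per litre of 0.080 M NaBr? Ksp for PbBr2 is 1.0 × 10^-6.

PbBr2(s) ⇌ Pb^2+ + 2 Br^-
Ksp = [Pb^2+][Br^-]^2
Let s be the molar solubility in this solution. [Pb^2+] = s, [Br^-] = 0.080 + 2s ≈ 0.080 (since Br^- from NaBr dominates).
Ksp ≈ s × (0.080)^2
s = 1.6 × 10^-4 M
Check: 2s = 3.1 × 10^-4 ≪ 0.080, so the approximation is valid.

s = 1.6 × 10^-4 M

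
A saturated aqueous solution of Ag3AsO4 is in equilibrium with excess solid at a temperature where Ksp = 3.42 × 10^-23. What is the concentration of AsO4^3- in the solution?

Ag3AsO4(s) ⇌ 3 Ag^+(aq) + AsO4^3-(aq)
Ksp = [Ag^+]^3[AsO4^3-]
For each mole of Ag3AsO4 that dissolves: [Ag^+] = 3s, [AsO4^3-] = s.
Ksp = (3s)^3s = 27s^4
s = (3.42 × 10^-23 / 27)^(1/4) = 1.061 x 10^-6 M
[AsO4^3-] = s = 1.06 × 10^-6 M

1.06 x 10^-6 M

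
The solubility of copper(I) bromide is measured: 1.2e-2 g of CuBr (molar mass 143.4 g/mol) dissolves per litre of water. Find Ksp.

Ksp = 7.0e-9

Molar solubility s = (1.2 × 10^-2 g/L) / (143.4 g/mol) = 8.37 × 10^-5 M.
CuBr(s) <=> Cu^+(aq) + Br^-(aq)
For each mole of CuBr that dissolves: [Cu^+] = s, [Br^-] = s.
Ksp = [Cu^+][Br^-]
Ksp = s × s = s^2
With s = 8.37 x 10^-5: Ksp = 7.0 × 10^-9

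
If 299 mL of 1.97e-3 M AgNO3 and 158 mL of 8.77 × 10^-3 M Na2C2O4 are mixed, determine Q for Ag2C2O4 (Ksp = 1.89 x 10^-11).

Total volume = 299 + 158 = 457 mL.
[Ag^+] = 1.97 × 10^-3 × (299/457) = 1.289 × 10^-3 M
[C2O4^2-] = 8.77 × 10^-3 × (158/457) = 3.032 × 10^-3 M
Ag2C2O4(s) ⇌ 2 Ag^+ + C2O4^2-, so Q = [Ag^+]^2[C2O4^2-]
Q = (1.289 x 10^-3)^2(3.032 × 10^-3) = 5.04 × 10^-9
Q > Ksp, so Ag2C2O4 will precipitate.

5.04 x 10^-9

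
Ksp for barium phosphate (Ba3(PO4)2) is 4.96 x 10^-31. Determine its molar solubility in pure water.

s = 3.41e-7 M

Ba3(PO4)2(s) ⇌ 3 Ba^2+(aq) + 2 PO4^3-(aq)
Ksp = [Ba^2+]^3[PO4^3-]^2
For each mole of Ba3(PO4)2 that dissolves: [Ba^2+] = 3s, [PO4^3-] = 2s.
So Ksp = (3s)^3 × (2s)^2 = 108s^5
s = (4.96 x 10^-31 / 108)^(1/5) = 3.41 x 10^-7 M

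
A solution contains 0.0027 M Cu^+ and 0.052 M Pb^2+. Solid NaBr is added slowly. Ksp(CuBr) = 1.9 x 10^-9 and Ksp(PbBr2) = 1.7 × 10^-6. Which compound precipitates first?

Precipitation of each salt starts when its ion product equals its Ksp.
For CuBr: 1.9 x 10^-9 = 0.0027 × [Br^-]  ⇒  [Br^-] = 7.0 x 10^-7 M.
For PbBr2: 1.7 × 10^-6 = 0.052 × [Br^-]^2  ⇒  [Br^-] = 5.7 × 10^-3 M.
The salt with the lower threshold [Br^-] precipitates first: CuBr.

CuBr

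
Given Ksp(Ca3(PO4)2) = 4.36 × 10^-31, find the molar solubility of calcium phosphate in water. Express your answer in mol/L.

Ca3(PO4)2(s) <=> 3 Ca^2+(aq) + 2 PO4^3-(aq)
Ksp = [Ca^2+]^3[PO4^3-]^2
With molar solubility s: [Ca^2+] = 3s, [PO4^3-] = 2s.
Ksp = (3s)^3(2s)^2 = 108s^5
s = (4.36 × 10^-31 / 108)^(1/5) = 3.32 x 10^-7 M

s = 3.32 x 10^-7 M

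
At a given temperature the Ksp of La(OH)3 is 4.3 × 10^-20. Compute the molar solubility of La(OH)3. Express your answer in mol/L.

La(OH)3(s) ⇌ La^3+ + 3 OH^-
Ksp = [La^3+][OH^-]^3
With molar solubility s: [La^3+] = s, [OH^-] = 3s.
So Ksp = s × (3s)^3 = 27s^4
s^4 = 4.3 × 10^-20 / 27, so s = 6.3 × 10^-6 M

s ≈ 6.3e-6 M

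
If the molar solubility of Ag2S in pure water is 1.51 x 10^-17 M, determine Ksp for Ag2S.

Ksp ≈ 1.38 x 10^-50

Ag2S(s) ⇌ 2 Ag^+(aq) + S^2-(aq)
Let s = molar solubility. Then [Ag^+] = 2s and [S^2-] = s.
Ksp = [Ag^+]^2[S^2-]
Ksp = (2s)^2s = 4s^3
With s = 1.51 x 10^-17: Ksp = 1.38 x 10^-50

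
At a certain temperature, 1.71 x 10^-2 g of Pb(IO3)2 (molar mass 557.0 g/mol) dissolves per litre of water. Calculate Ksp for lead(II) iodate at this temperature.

1.16 × 10^-13

Molar solubility s = (1.71 x 10^-2 g/L) / (557.0 g/mol) = 3.070 x 10^-5 M.
Pb(IO3)2(s) ⇌ Pb^2+(aq) + 2 IO3^-(aq)
For each mole of Pb(IO3)2 that dissolves: [Pb^2+] = s, [IO3^-] = 2s.
Ksp = [Pb^2+][IO3^-]^2
Ksp = s(2s)^2 = 4s^3
Ksp = 4 × (3.070 × 10^-5)^3 = 1.16 x 10^-13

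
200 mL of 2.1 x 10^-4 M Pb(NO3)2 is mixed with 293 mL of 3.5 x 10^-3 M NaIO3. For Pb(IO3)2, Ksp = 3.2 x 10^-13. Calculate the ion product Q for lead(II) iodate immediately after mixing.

Q ≈ 3.7 × 10^-10

Total volume = 200 + 293 = 493 mL.
[Pb^2+] = 2.1 x 10^-4 × (200/493) = 8.52 × 10^-5 M
[IO3^-] = 3.5 × 10^-3 × (293/493) = 2.08 x 10^-3 M
Pb(IO3)2(s) <=> Pb^2+ + 2 IO3^-, so Q = [Pb^2+][IO3^-]^2
Q = (8.52 × 10^-5)(2.08 x 10^-3)^2 = 3.7 × 10^-10
Q > Ksp, so Pb(IO3)2 will precipitate.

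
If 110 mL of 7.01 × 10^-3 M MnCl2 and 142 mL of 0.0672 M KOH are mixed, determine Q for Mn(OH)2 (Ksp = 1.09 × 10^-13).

Q ≈ 4.39 x 10^-6

Total volume = 110 + 142 = 252 mL.
[Mn^2+] = 7.01 × 10^-3 × (110/252) = 3.060 x 10^-3 M
[OH^-] = 6.72 × 10^-2 × (142/252) = 3.787 x 10^-2 M
Mn(OH)2(s) <=> Mn^2+ + 2 OH^-, so Q = [Mn^2+][OH^-]^2
Q = (3.060 × 10^-3)(3.787 × 10^-2)^2 = 4.39 × 10^-6
Q > Ksp, so Mn(OH)2 will precipitate.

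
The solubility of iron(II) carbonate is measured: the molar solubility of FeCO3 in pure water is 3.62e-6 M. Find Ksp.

FeCO3(s) ⇌ Fe^2+(aq) + CO3^2-(aq)
If s mol/L of FeCO3 dissolves, [Fe^2+] = s and [CO3^2-] = s.
Ksp = [Fe^2+][CO3^2-]
Ksp = (s)(s) = s^2
Ksp = (3.62 × 10^-6)^2 = 1.31 x 10^-11

Ksp ≈ 1.31 x 10^-11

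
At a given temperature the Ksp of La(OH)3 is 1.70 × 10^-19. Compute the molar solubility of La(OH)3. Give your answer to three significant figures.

s ≈ 8.91e-6 M

La(OH)3(s) ⇌ La^3+ + 3 OH^-
Ksp = [La^3+][OH^-]^3
With molar solubility s: [La^3+] = s, [OH^-] = 3s.
Substituting: Ksp = s(3s)^3 = 27s^4
Solving, s = (1.70 × 10^-19/27)^(1/4) = 8.91 × 10^-6 M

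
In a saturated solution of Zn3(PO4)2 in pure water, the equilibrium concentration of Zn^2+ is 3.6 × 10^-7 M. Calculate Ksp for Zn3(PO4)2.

Ksp ≈ 2.7 × 10^-33

Zn3(PO4)2(s) <=> 3 Zn^2+(aq) + 2 PO4^3-(aq)
Stoichiometry gives [PO4^3-] = (2/3)[Zn^2+] = 2.40 x 10^-7 M.
Ksp = [Zn^2+]^3[PO4^3-]^2
Ksp = (3.6 × 10^-7)^3 × (2.40 × 10^-7)^2 = 2.7 × 10^-33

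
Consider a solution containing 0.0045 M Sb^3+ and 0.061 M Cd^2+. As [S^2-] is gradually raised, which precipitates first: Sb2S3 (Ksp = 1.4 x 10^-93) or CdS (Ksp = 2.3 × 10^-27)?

Precipitation of each salt starts when its ion product equals its Ksp.
For Sb2S3: 1.4 x 10^-93 = (0.0045)^2 × [S^2-]^3  ⇒  [S^2-] = 4.1 × 10^-30 M.
For CdS: 2.3 × 10^-27 = 0.061 × [S^2-]  ⇒  [S^2-] = 3.8 × 10^-26 M.
The salt with the lower threshold [S^2-] precipitates first: Sb2S3.

Sb2S3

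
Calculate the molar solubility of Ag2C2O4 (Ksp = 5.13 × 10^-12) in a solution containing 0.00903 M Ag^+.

Ag2C2O4(s) <=> 2 Ag^+ + C2O4^2-
Ksp = [Ag^+]^2[C2O4^2-]
Let s = moles of Ag2C2O4 that dissolve per litre. [Ag^+] = 0.00903 + 2s ≈ 0.00903, [C2O4^2-] = s (Ksp is small, so little additional dissolves).
Ksp ≈ (0.00903)^2 × s
s = 6.29 × 10^-8 M
Check: 2s = 1.3 x 10^-7 ≪ 0.00903, so the approximation is valid.

6.29 x 10^-8 M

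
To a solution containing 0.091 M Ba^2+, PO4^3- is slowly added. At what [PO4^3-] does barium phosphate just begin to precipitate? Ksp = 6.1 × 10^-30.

Ba3(PO4)2(s) <=> 3 Ba^2+(aq) + 2 PO4^3-(aq)
Ksp = [Ba^2+]^3[PO4^3-]^2
Precipitation begins when Q = Ksp. With [Ba^2+] = 0.091 M:
6.1 × 10^-30 = (0.091)^3 × [PO4^3-]^2
[PO4^3-] = (6.1 × 10^-30 / 7.54 × 10^-4)^(1/2) = 9.0 × 10^-14 M

[PO4^3-] = 9.0 × 10^-14 M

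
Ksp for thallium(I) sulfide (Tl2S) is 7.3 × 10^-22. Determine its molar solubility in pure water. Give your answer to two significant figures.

Tl2S(s) ⇌ 2 Tl^+(aq) + S^2-(aq)
Ksp = [Tl^+]^2[S^2-]
For each mole of Tl2S that dissolves: [Tl^+] = 2s, [S^2-] = s.
Ksp = (2s)^2s = 4s^3
Solving, s = (7.3 × 10^-22/4)^(1/3) = 5.7 × 10^-8 M

s = 5.7 × 10^-8 M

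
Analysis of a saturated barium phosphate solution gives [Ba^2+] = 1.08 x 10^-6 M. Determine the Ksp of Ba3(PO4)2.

Ksp = 6.53 × 10^-31

Ba3(PO4)2(s) ⇌ 3 Ba^2+(aq) + 2 PO4^3-(aq)
Stoichiometry gives [PO4^3-] = (2/3)[Ba^2+] = 7.200 × 10^-7 M.
Ksp = [Ba^2+]^3[PO4^3-]^2
Ksp = (1.08 × 10^-6)^3 × (7.200 × 10^-7)^2 = 6.53 × 10^-31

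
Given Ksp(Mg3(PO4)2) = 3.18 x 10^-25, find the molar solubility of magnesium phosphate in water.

4.94 × 10^-6 M

Mg3(PO4)2(s) ⇌ 3 Mg^2+ + 2 PO4^3-
Ksp = [Mg^2+]^3[PO4^3-]^2
Let s = molar solubility. Then [Mg^2+] = 3s and [PO4^3-] = 2s.
So Ksp = (3s)^3 × (2s)^2 = 108s^5
s^5 = 3.18 x 10^-25 / 108, so s = 4.94 × 10^-6 M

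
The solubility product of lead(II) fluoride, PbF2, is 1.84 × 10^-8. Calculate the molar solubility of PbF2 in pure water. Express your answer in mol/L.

PbF2(s) ⇌ Pb^2+(aq) + 2 F^-(aq)
Ksp = [Pb^2+][F^-]^2
With molar solubility s: [Pb^2+] = s, [F^-] = 2s.
So Ksp = s × (2s)^2 = 4s^3
s^3 = 1.84 × 10^-8 / 4, so s = 1.66 x 10^-3 M

s ≈ 1.66 x 10^-3 M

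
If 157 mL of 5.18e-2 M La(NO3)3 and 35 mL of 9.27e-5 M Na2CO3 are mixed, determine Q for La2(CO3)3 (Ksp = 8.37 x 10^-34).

Q = 8.66 x 10^-18

Total volume = 157 + 35 = 192 mL.
[La^3+] = 5.18 × 10^-2 × (157/192) = 4.236 × 10^-2 M
[CO3^2-] = 9.27 × 10^-5 × (35/192) = 1.690 × 10^-5 M
La2(CO3)3(s) ⇌ 2 La^3+ + 3 CO3^2-, so Q = [La^3+]^2[CO3^2-]^3
Q = (4.236 × 10^-2)^2(1.690 x 10^-5)^3 = 8.66 × 10^-18
Q > Ksp, so La2(CO3)3 will precipitate.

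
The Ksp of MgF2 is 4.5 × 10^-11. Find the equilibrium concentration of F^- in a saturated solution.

[F^-] = 4.5 x 10^-4 M

MgF2(s) ⇌ Mg^2+(aq) + 2 F^-(aq)
Ksp = [Mg^2+][F^-]^2
With molar solubility s: [Mg^2+] = s, [F^-] = 2s.
So Ksp = s × (2s)^2 = 4s^3
Solving, s = (4.5 × 10^-11/4)^(1/3) = 2.24 x 10^-4 M
[F^-] = 2s = 4.5 × 10^-4 M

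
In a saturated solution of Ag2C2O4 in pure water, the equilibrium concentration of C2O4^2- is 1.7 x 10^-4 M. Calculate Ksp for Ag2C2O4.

2.0 × 10^-11

Ag2C2O4(s) ⇌ 2 Ag^+ + C2O4^2-
Stoichiometry gives [Ag^+] = (2/1)[C2O4^2-] = 3.40 × 10^-4 M.
Ksp = [Ag^+]^2[C2O4^2-]
Ksp = (3.40 x 10^-4)^2 × 1.7 × 10^-4 = 2.0 × 10^-11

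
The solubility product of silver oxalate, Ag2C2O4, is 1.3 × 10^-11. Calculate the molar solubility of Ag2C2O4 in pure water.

1.5e-4 M

Ag2C2O4(s) ⇌ 2 Ag^+(aq) + C2O4^2-(aq)
Ksp = [Ag^+]^2[C2O4^2-]
Let s = molar solubility. Then [Ag^+] = 2s and [C2O4^2-] = s.
Substituting: Ksp = (2s)^2s = 4s^3
s = (1.3 × 10^-11 / 4)^(1/3) = 1.5 × 10^-4 M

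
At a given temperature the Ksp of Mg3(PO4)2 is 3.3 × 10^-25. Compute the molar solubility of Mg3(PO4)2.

Mg3(PO4)2(s) ⇌ 3 Mg^2+(aq) + 2 PO4^3-(aq)
Ksp = [Mg^2+]^3[PO4^3-]^2
Let s = molar solubility. Then [Mg^2+] = 3s and [PO4^3-] = 2s.
Substituting: Ksp = (3s)^3(2s)^2 = 108s^5
s = (3.3 × 10^-25 / 108)^(1/5) = 5.0 × 10^-6 M

s ≈ 5.0e-6 M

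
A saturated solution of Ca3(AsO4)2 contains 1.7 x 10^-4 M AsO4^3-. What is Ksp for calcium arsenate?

Ca3(AsO4)2(s) <=> 3 Ca^2+(aq) + 2 AsO4^3-(aq)
Stoichiometry gives [Ca^2+] = (3/2)[AsO4^3-] = 2.55 × 10^-4 M.
Ksp = [Ca^2+]^3[AsO4^3-]^2
Ksp = (2.55 × 10^-4)^3 × (1.7 × 10^-4)^2 = 4.8 × 10^-19

4.8e-19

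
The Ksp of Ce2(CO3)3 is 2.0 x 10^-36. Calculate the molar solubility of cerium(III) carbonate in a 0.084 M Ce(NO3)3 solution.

s = 2.2 × 10^-12 M

Ce2(CO3)3(s) <=> 2 Ce^3+ + 3 CO3^2-
Ksp = [Ce^3+]^2[CO3^2-]^3
If s mol/L dissolves here, [Ce^3+] = 0.084 + 2s ≈ 0.084, [CO3^2-] = 3s (since Ce^3+ from Ce(NO3)3 dominates).
Ksp ≈ (0.084)^2 × (3s)^3
s = 2.2 × 10^-12 M
Check: 2s = 4.4 x 10^-12 ≪ 0.084, so the approximation is valid.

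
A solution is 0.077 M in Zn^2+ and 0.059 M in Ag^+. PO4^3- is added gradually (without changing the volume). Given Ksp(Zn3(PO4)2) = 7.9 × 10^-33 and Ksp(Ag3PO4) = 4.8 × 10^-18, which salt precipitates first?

Zn3(PO4)2

Each salt begins to precipitate when Q = Ksp, i.e. when [PO4^3-] reaches its threshold.
For Zn3(PO4)2: 7.9 × 10^-33 = (0.077)^3 × [PO4^3-]^2  ⇒  [PO4^3-] = 4.2 x 10^-15 M.
For Ag3PO4: 4.8 × 10^-18 = (0.059)^3 × [PO4^3-]  ⇒  [PO4^3-] = 2.3 × 10^-14 M.
The salt with the lower threshold [PO4^3-] precipitates first: Zn3(PO4)2.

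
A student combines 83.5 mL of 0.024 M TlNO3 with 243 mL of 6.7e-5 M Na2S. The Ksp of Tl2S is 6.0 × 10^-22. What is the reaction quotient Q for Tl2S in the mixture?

Total volume = 83.5 + 243 = 326.5 mL.
[Tl^+] = 2.4 x 10^-2 × (83.5/326.5) = 6.14 x 10^-3 M
[S^2-] = 6.7 × 10^-5 × (243/326.5) = 4.99 x 10^-5 M
Tl2S(s) ⇌ 2 Tl^+(aq) + S^2-(aq), so Q = [Tl^+]^2[S^2-]
Q = (6.14 × 10^-3)^2(4.99 x 10^-5) = 1.9 x 10^-9
Q > Ksp, so Tl2S will precipitate.

Q = 1.9 × 10^-9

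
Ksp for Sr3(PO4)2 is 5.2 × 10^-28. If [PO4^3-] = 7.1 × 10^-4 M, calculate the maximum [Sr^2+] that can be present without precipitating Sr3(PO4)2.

[Sr^2+] = 1.0e-7 M

Sr3(PO4)2(s) ⇌ 3 Sr^2+(aq) + 2 PO4^3-(aq)
Ksp = [Sr^2+]^3[PO4^3-]^2
Precipitation begins when Q = Ksp. With [PO4^3-] = 7.1 × 10^-4 M:
5.2 × 10^-28 = (7.1 × 10^-4)^2 × [Sr^2+]^3
[Sr^2+] = (5.2 × 10^-28 / 5.04 × 10^-7)^(1/3) = 1.0 x 10^-7 M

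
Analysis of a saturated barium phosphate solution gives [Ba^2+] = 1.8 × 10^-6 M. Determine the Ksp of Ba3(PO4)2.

Ksp ≈ 8.4 × 10^-30

Ba3(PO4)2(s) ⇌ 3 Ba^2+ + 2 PO4^3-
Stoichiometry gives [PO4^3-] = (2/3)[Ba^2+] = 1.20 × 10^-6 M.
Ksp = [Ba^2+]^3[PO4^3-]^2
Ksp = (1.8 x 10^-6)^3 × (1.20 × 10^-6)^2 = 8.4 x 10^-30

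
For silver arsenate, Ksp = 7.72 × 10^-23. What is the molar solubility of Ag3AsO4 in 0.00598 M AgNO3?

s = 3.61 x 10^-16 M

Ag3AsO4(s) <=> 3 Ag^+ + AsO4^3-
Ksp = [Ag^+]^3[AsO4^3-]
Let s = moles of Ag3AsO4 that dissolve per litre. [Ag^+] = 0.00598 + 3s ≈ 0.00598, [AsO4^3-] = s (Ksp is small, so little additional dissolves).
Ksp ≈ (0.00598)^3 × s
s = 3.61 × 10^-16 M
Check: 3s = 1.1 x 10^-15 ≪ 0.00598, so the approximation is valid.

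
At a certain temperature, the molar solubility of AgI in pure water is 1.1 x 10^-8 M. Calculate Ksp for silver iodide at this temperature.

Ksp ≈ 1.2 × 10^-16

AgI(s) ⇌ Ag^+ + I^-
For each mole of AgI that dissolves: [Ag^+] = s, [I^-] = s.
Ksp = [Ag^+][I^-]
Ksp = s × s = s^2
Ksp = (1.1 × 10^-8)^2 = 1.2 x 10^-16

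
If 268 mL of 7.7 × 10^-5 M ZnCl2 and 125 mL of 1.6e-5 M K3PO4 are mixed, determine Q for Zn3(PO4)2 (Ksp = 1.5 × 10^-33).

Q = 3.7e-24

Total volume = 268 + 125 = 393 mL.
[Zn^2+] = 7.7 × 10^-5 × (268/393) = 5.25 × 10^-5 M
[PO4^3-] = 1.6 × 10^-5 × (125/393) = 5.09 × 10^-6 M
Zn3(PO4)2(s) ⇌ 3 Zn^2+(aq) + 2 PO4^3-(aq), so Q = [Zn^2+]^3[PO4^3-]^2
Q = (5.25 x 10^-5)^3(5.09 x 10^-6)^2 = 3.7 × 10^-24
Q > Ksp, so Zn3(PO4)2 will precipitate.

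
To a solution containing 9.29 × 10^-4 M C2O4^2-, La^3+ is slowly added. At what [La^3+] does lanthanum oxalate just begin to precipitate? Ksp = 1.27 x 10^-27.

La2(C2O4)3(s) ⇌ 2 La^3+(aq) + 3 C2O4^2-(aq)
Ksp = [La^3+]^2[C2O4^2-]^3
Precipitation begins when Q = Ksp. With [C2O4^2-] = 9.29 × 10^-4 M:
1.27 x 10^-27 = (9.29 × 10^-4)^3 × [La^3+]^2
[La^3+] = (1.27 x 10^-27 / 8.018 × 10^-10)^(1/2) = 1.26 x 10^-9 M

[La^3+] ≈ 1.26e-9 M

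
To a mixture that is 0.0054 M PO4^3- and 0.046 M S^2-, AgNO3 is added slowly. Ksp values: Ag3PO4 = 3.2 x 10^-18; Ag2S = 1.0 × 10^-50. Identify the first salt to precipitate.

Ag2S

Precipitation of each salt starts when its ion product equals its Ksp.
For Ag3PO4: 3.2 x 10^-18 = 0.0054 × [Ag^+]^3  ⇒  [Ag^+] = 8.4 × 10^-6 M.
For Ag2S: 1.0 × 10^-50 = 0.046 × [Ag^+]^2  ⇒  [Ag^+] = 4.7 × 10^-25 M.
The salt with the lower threshold [Ag^+] precipitates first: Ag2S.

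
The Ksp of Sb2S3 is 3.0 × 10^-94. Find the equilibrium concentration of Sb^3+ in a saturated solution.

[Sb^3+] ≈ 1.5e-19 M

Sb2S3(s) <=> 2 Sb^3+ + 3 S^2-
Ksp = [Sb^3+]^2[S^2-]^3
If s mol/L of Sb2S3 dissolves, [Sb^3+] = 2s and [S^2-] = 3s.
Substituting: Ksp = (2s)^2(3s)^3 = 108s^5
s^5 = 3.0 × 10^-94 / 108, so s = 7.74 x 10^-20 M
[Sb^3+] = 2s = 1.5 x 10^-19 M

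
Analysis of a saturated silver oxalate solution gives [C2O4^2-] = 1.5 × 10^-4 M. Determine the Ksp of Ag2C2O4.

Ksp ≈ 1.4 × 10^-11

Ag2C2O4(s) ⇌ 2 Ag^+(aq) + C2O4^2-(aq)
Stoichiometry gives [Ag^+] = (2/1)[C2O4^2-] = 3.00 × 10^-4 M.
Ksp = [Ag^+]^2[C2O4^2-]
Ksp = (3.00 × 10^-4)^2 × 1.5 × 10^-4 = 1.4 × 10^-11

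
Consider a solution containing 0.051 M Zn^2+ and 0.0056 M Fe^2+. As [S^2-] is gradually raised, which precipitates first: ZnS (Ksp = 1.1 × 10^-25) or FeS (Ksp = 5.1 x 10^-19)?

Precipitation of each salt starts when its ion product equals its Ksp.
For ZnS: 1.1 × 10^-25 = 0.051 × [S^2-]  ⇒  [S^2-] = 2.2 × 10^-24 M.
For FeS: 5.1 x 10^-19 = 0.0056 × [S^2-]  ⇒  [S^2-] = 9.1 x 10^-17 M.
The salt with the lower threshold [S^2-] precipitates first: ZnS.

ZnS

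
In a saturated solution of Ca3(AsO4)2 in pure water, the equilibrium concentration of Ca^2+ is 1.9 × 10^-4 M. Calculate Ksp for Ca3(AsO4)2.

Ksp ≈ 1.1e-19

Ca3(AsO4)2(s) ⇌ 3 Ca^2+ + 2 AsO4^3-
Stoichiometry gives [AsO4^3-] = (2/3)[Ca^2+] = 1.27 x 10^-4 M.
Ksp = [Ca^2+]^3[AsO4^3-]^2
Ksp = (1.9 x 10^-4)^3 × (1.27 × 10^-4)^2 = 1.1 x 10^-19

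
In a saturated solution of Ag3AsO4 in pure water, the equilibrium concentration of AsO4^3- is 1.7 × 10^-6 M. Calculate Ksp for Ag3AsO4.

Ksp ≈ 2.3 × 10^-22

Ag3AsO4(s) ⇌ 3 Ag^+ + AsO4^3-
Stoichiometry gives [Ag^+] = (3/1)[AsO4^3-] = 5.10 × 10^-6 M.
Ksp = [Ag^+]^3[AsO4^3-]
Ksp = (5.10 × 10^-6)^3 × 1.7 × 10^-6 = 2.3 × 10^-22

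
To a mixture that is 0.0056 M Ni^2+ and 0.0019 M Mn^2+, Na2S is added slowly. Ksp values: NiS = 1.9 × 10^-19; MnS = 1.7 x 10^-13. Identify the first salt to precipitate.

NiS

Each salt begins to precipitate when Q = Ksp, i.e. when [S^2-] reaches its threshold.
For NiS: 1.9 × 10^-19 = 0.0056 × [S^2-]  ⇒  [S^2-] = 3.4 x 10^-17 M.
For MnS: 1.7 x 10^-13 = 0.0019 × [S^2-]  ⇒  [S^2-] = 8.9 × 10^-11 M.
The salt with the lower threshold [S^2-] precipitates first: NiS.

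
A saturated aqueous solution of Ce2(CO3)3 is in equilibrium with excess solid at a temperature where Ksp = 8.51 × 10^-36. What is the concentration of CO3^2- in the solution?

Ce2(CO3)3(s) <=> 2 Ce^3+(aq) + 3 CO3^2-(aq)
Ksp = [Ce^3+]^2[CO3^2-]^3
For each mole of Ce2(CO3)3 that dissolves: [Ce^3+] = 2s, [CO3^2-] = 3s.
So Ksp = (2s)^2 × (3s)^3 = 108s^5
s^5 = 8.51 × 10^-36 / 108, so s = 3.796 × 10^-8 M
[CO3^2-] = 3s = 1.14 x 10^-7 M

[CO3^2-] = 1.14e-7 M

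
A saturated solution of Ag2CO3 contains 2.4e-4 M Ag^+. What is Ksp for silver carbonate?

Ag2CO3(s) <=> 2 Ag^+(aq) + CO3^2-(aq)
Stoichiometry gives [CO3^2-] = (1/2)[Ag^+] = 1.20 × 10^-4 M.
Ksp = [Ag^+]^2[CO3^2-]
Ksp = (2.4 × 10^-4)^2 × 1.20 × 10^-4 = 6.9 × 10^-12

Ksp = 6.9e-12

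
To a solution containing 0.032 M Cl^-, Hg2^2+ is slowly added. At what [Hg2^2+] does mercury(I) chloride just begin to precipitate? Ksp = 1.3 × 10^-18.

[Hg2^2+] = 1.3e-15 M

Hg2Cl2(s) ⇌ Hg2^2+(aq) + 2 Cl^-(aq)
Ksp = [Hg2^2+][Cl^-]^2
Precipitation begins when Q = Ksp. With [Cl^-] = 0.032 M:
1.3 × 10^-18 = (0.032)^2 × [Hg2^2+]
[Hg2^2+] = (1.3 × 10^-18 / 1.02 x 10^-3) = 1.3 × 10^-15 M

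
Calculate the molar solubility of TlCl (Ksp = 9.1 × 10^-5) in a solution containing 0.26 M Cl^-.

s ≈ 3.5 x 10^-4 M

TlCl(s) ⇌ Tl^+(aq) + Cl^-(aq)
Ksp = [Tl^+][Cl^-]
Let s = moles of TlCl that dissolve per litre. [Tl^+] = s, [Cl^-] = 0.26 + s ≈ 0.26 (Ksp is small, so little additional dissolves).
Ksp ≈ s × 0.26
s = 3.5 x 10^-4 M
Check: s = 3.5 x 10^-4 ≪ 0.26, so the approximation is valid.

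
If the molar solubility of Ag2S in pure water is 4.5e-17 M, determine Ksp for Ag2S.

Ag2S(s) <=> 2 Ag^+(aq) + S^2-(aq)
With molar solubility s: [Ag^+] = 2s, [S^2-] = s.
Ksp = [Ag^+]^2[S^2-]
Ksp = (2s)^2s = 4s^3
With s = 4.5 × 10^-17: Ksp = 3.6 × 10^-49

Ksp ≈ 3.6 x 10^-49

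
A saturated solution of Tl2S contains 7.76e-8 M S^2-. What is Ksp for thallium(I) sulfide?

Ksp ≈ 1.87 × 10^-21

Tl2S(s) ⇌ 2 Tl^+ + S^2-
Stoichiometry gives [Tl^+] = (2/1)[S^2-] = 1.552 × 10^-7 M.
Ksp = [Tl^+]^2[S^2-]
Ksp = (1.552 × 10^-7)^2 × 7.76 x 10^-8 = 1.87 × 10^-21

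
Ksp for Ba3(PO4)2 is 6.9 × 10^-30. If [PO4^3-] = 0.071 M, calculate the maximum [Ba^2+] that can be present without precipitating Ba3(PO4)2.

Ba3(PO4)2(s) <=> 3 Ba^2+(aq) + 2 PO4^3-(aq)
Ksp = [Ba^2+]^3[PO4^3-]^2
Precipitation begins when Q = Ksp. With [PO4^3-] = 0.071 M:
6.9 × 10^-30 = (0.071)^2 × [Ba^2+]^3
[Ba^2+] = (6.9 × 10^-30 / 5.04 × 10^-3)^(1/3) = 1.1 × 10^-9 M

[Ba^2+] ≈ 1.1e-9 M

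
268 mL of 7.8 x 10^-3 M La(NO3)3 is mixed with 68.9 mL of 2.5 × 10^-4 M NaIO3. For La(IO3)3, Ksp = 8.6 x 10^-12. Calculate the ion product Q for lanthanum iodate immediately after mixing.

8.3 x 10^-16

Total volume = 268 + 68.9 = 336.9 mL.
[La^3+] = 7.8 x 10^-3 × (268/336.9) = 6.20 × 10^-3 M
[IO3^-] = 2.5 x 10^-4 × (68.9/336.9) = 5.11 x 10^-5 M
La(IO3)3(s) <=> La^3+(aq) + 3 IO3^-(aq), so Q = [La^3+][IO3^-]^3
Q = (6.20 x 10^-3)(5.11 × 10^-5)^3 = 8.3 x 10^-16
Q < Ksp, so no precipitate of La(IO3)3 forms.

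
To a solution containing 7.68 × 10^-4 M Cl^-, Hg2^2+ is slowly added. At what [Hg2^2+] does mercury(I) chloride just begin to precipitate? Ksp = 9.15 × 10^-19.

Hg2Cl2(s) <=> Hg2^2+ + 2 Cl^-
Ksp = [Hg2^2+][Cl^-]^2
Precipitation begins when Q = Ksp. With [Cl^-] = 7.68 × 10^-4 M:
9.15 × 10^-19 = (7.68 × 10^-4)^2 × [Hg2^2+]
[Hg2^2+] = (9.15 × 10^-19 / 5.898 × 10^-7) = 1.55 x 10^-12 M

[Hg2^2+] ≈ 1.55 × 10^-12 M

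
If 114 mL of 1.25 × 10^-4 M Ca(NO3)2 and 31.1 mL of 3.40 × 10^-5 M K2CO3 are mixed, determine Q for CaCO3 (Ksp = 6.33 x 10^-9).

Total volume = 114 + 31.1 = 145.1 mL.
[Ca^2+] = 1.25 × 10^-4 × (114/145.1) = 9.821 x 10^-5 M
[CO3^2-] = 3.40 x 10^-5 × (31.1/145.1) = 7.287 × 10^-6 M
CaCO3(s) ⇌ Ca^2+ + CO3^2-, so Q = [Ca^2+][CO3^2-]
Q = (9.821 × 10^-5)(7.287 x 10^-6) = 7.16 × 10^-10
Q < Ksp, so no precipitate of CaCO3 forms.

Q ≈ 7.16 × 10^-10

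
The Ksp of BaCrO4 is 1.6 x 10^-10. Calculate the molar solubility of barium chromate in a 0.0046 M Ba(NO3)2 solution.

3.5e-8 M

BaCrO4(s) ⇌ Ba^2+ + CrO4^2-
Ksp = [Ba^2+][CrO4^2-]
If s mol/L dissolves here, [Ba^2+] = 0.0046 + s ≈ 0.0046, [CrO4^2-] = s (common-ion effect: Ba^2+ is already 0.0046 M).
Ksp ≈ 0.0046 × s
s = 3.5 × 10^-8 M
Check: s = 3.5 x 10^-8 ≪ 0.0046, so the approximation is valid.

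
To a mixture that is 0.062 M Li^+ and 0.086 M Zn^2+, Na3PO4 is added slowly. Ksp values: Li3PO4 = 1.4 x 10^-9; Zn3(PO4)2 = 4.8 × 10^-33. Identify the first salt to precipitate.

Zn3(PO4)2

Precipitation of each salt starts when its ion product equals its Ksp.
For Li3PO4: 1.4 x 10^-9 = (0.062)^3 × [PO4^3-]  ⇒  [PO4^3-] = 5.9 × 10^-6 M.
For Zn3(PO4)2: 4.8 × 10^-33 = (0.086)^3 × [PO4^3-]^2  ⇒  [PO4^3-] = 2.7 × 10^-15 M.
The salt with the lower threshold [PO4^3-] precipitates first: Zn3(PO4)2.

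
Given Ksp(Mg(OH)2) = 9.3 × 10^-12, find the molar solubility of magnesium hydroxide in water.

Mg(OH)2(s) ⇌ Mg^2+(aq) + 2 OH^-(aq)
Ksp = [Mg^2+][OH^-]^2
For each mole of Mg(OH)2 that dissolves: [Mg^2+] = s, [OH^-] = 2s.
So Ksp = s × (2s)^2 = 4s^3
Solving, s = (9.3 × 10^-12/4)^(1/3) = 1.3 × 10^-4 M

1.3e-4 M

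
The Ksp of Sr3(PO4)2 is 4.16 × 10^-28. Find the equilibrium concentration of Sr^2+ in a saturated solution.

Sr3(PO4)2(s) <=> 3 Sr^2+ + 2 PO4^3-
Ksp = [Sr^2+]^3[PO4^3-]^2
If s mol/L of Sr3(PO4)2 dissolves, [Sr^2+] = 3s and [PO4^3-] = 2s.
Ksp = (3s)^3(2s)^2 = 108s^5
s = (4.16 × 10^-28 / 108)^(1/5) = 1.310 x 10^-6 M
[Sr^2+] = 3s = 3.93 × 10^-6 M

[Sr^2+] ≈ 3.93 x 10^-6 M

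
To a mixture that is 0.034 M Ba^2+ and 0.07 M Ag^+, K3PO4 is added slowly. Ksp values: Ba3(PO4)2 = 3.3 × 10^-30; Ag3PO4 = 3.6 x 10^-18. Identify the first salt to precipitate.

Precipitation of each salt starts when its ion product equals its Ksp.
For Ba3(PO4)2: 3.3 × 10^-30 = (0.034)^3 × [PO4^3-]^2  ⇒  [PO4^3-] = 2.9 × 10^-13 M.
For Ag3PO4: 3.6 x 10^-18 = (0.07)^3 × [PO4^3-]  ⇒  [PO4^3-] = 1.0 × 10^-14 M.
The salt with the lower threshold [PO4^3-] precipitates first: Ag3PO4.

Ag3PO4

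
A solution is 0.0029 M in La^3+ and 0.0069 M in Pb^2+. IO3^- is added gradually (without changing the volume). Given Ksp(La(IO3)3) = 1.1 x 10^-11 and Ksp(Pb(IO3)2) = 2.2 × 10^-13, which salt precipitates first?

Precipitation of each salt starts when its ion product equals its Ksp.
For La(IO3)3: 1.1 x 10^-11 = 0.0029 × [IO3^-]^3  ⇒  [IO3^-] = 1.6 x 10^-3 M.
For Pb(IO3)2: 2.2 × 10^-13 = 0.0069 × [IO3^-]^2  ⇒  [IO3^-] = 5.6 × 10^-6 M.
The salt with the lower threshold [IO3^-] precipitates first: Pb(IO3)2.

Pb(IO3)2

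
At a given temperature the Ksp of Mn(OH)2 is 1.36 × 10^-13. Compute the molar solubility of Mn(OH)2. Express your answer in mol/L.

s = 3.24 x 10^-5 M

Mn(OH)2(s) <=> Mn^2+(aq) + 2 OH^-(aq)
Ksp = [Mn^2+][OH^-]^2
With molar solubility s: [Mn^2+] = s, [OH^-] = 2s.
Ksp = s(2s)^2 = 4s^3
s^3 = 1.36 × 10^-13 / 4, so s = 3.24 × 10^-5 M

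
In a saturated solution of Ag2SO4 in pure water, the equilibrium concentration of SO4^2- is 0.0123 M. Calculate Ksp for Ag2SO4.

Ag2SO4(s) ⇌ 2 Ag^+ + SO4^2-
Stoichiometry gives [Ag^+] = (2/1)[SO4^2-] = 2.460 x 10^-2 M.
Ksp = [Ag^+]^2[SO4^2-]
Ksp = (2.460 × 10^-2)^2 × 1.23 × 10^-2 = 7.44 × 10^-6

Ksp = 7.44 × 10^-6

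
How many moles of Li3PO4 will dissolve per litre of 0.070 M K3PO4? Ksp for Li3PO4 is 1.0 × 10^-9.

8.1 × 10^-4 M

Li3PO4(s) <=> 3 Li^+ + PO4^3-
Ksp = [Li^+]^3[PO4^3-]
If s mol/L dissolves here, [Li^+] = 3s, [PO4^3-] = 0.070 + s ≈ 0.070 (Ksp is small, so little additional dissolves).
Ksp ≈ (3s)^3 × 0.070
s = 8.1 × 10^-4 M
Check: s = 8.1 × 10^-4 ≪ 0.070, so the approximation is valid.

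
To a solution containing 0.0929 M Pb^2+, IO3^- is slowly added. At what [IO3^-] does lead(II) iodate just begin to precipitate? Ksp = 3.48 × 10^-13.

Pb(IO3)2(s) ⇌ Pb^2+ + 2 IO3^-
Ksp = [Pb^2+][IO3^-]^2
Precipitation begins when Q = Ksp. With [Pb^2+] = 0.0929 M:
3.48 × 10^-13 = (0.0929) × [IO3^-]^2
[IO3^-] = (3.48 × 10^-13 / 9.29 × 10^-2)^(1/2) = 1.94 × 10^-6 M

[IO3^-] = 1.94 × 10^-6 M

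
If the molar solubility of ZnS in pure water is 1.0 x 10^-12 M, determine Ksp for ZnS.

Ksp ≈ 1.0 x 10^-24

ZnS(s) ⇌ Zn^2+(aq) + S^2-(aq)
If s mol/L of ZnS dissolves, [Zn^2+] = s and [S^2-] = s.
Ksp = [Zn^2+][S^2-]
Ksp = s × s = s^2
With s = 1.0 x 10^-12: Ksp = 1.0 × 10^-24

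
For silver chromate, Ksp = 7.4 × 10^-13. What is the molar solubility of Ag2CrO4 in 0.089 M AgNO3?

9.3e-11 M

Ag2CrO4(s) ⇌ 2 Ag^+(aq) + CrO4^2-(aq)
Ksp = [Ag^+]^2[CrO4^2-]
Let s = moles of Ag2CrO4 that dissolve per litre. [Ag^+] = 0.089 + 2s ≈ 0.089, [CrO4^2-] = s (Ksp is small, so little additional dissolves).
Ksp ≈ (0.089)^2 × s
s = 9.3 × 10^-11 M
Check: 2s = 1.9 x 10^-10 ≪ 0.089, so the approximation is valid.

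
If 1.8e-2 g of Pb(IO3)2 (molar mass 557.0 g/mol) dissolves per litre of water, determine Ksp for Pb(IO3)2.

1.3 × 10^-13

Molar solubility s = (1.8 × 10^-2 g/L) / (557.0 g/mol) = 3.23 × 10^-5 M.
Pb(IO3)2(s) <=> Pb^2+ + 2 IO3^-
Let s = molar solubility. Then [Pb^2+] = s and [IO3^-] = 2s.
Ksp = [Pb^2+][IO3^-]^2
So Ksp = s × (2s)^2 = 4s^3
Ksp = 4 × (3.23 × 10^-5)^3 = 1.3 x 10^-13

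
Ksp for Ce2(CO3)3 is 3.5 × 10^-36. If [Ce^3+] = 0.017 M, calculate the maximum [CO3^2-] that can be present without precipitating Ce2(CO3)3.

2.3 x 10^-11 M

Ce2(CO3)3(s) ⇌ 2 Ce^3+(aq) + 3 CO3^2-(aq)
Ksp = [Ce^3+]^2[CO3^2-]^3
Precipitation begins when Q = Ksp. With [Ce^3+] = 0.017 M:
3.5 × 10^-36 = (0.017)^2 × [CO3^2-]^3
[CO3^2-] = (3.5 × 10^-36 / 2.89 × 10^-4)^(1/3) = 2.3 x 10^-11 M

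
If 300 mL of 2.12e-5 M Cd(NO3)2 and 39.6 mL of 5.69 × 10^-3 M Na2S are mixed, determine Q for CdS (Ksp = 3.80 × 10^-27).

Total volume = 300 + 39.6 = 339.6 mL.
[Cd^2+] = 2.12 x 10^-5 × (300/339.6) = 1.873 x 10^-5 M
[S^2-] = 5.69 × 10^-3 × (39.6/339.6) = 6.635 × 10^-4 M
CdS(s) <=> Cd^2+ + S^2-, so Q = [Cd^2+][S^2-]
Q = (1.873 x 10^-5)(6.635 x 10^-4) = 1.24 × 10^-8
Q > Ksp, so CdS will precipitate.

Q = 1.24e-8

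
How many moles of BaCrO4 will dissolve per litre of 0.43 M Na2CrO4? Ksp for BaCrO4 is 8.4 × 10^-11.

s ≈ 2.0 x 10^-10 M

BaCrO4(s) ⇌ Ba^2+ + CrO4^2-
Ksp = [Ba^2+][CrO4^2-]
Let s = moles of BaCrO4 that dissolve per litre. [Ba^2+] = s, [CrO4^2-] = 0.43 + s ≈ 0.43 (since CrO4^2- from Na2CrO4 dominates).
Ksp ≈ s × 0.43
s = 2.0 x 10^-10 M
Check: s = 2.0 × 10^-10 ≪ 0.43, so the approximation is valid.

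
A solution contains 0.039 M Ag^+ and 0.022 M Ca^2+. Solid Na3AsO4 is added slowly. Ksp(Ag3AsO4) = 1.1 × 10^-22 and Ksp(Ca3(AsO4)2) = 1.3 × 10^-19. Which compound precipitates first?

Ag3AsO4

Precipitation of each salt starts when its ion product equals its Ksp.
For Ag3AsO4: 1.1 × 10^-22 = (0.039)^3 × [AsO4^3-]  ⇒  [AsO4^3-] = 1.9 × 10^-18 M.
For Ca3(AsO4)2: 1.3 × 10^-19 = (0.022)^3 × [AsO4^3-]^2  ⇒  [AsO4^3-] = 1.1 × 10^-7 M.
The salt with the lower threshold [AsO4^3-] precipitates first: Ag3AsO4.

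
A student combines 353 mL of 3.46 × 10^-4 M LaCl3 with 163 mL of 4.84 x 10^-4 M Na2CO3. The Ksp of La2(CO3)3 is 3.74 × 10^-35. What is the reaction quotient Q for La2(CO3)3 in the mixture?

Q = 2.00e-19

Total volume = 353 + 163 = 516 mL.
[La^3+] = 3.46 x 10^-4 × (353/516) = 2.367 × 10^-4 M
[CO3^2-] = 4.84 x 10^-4 × (163/516) = 1.529 × 10^-4 M
La2(CO3)3(s) ⇌ 2 La^3+(aq) + 3 CO3^2-(aq), so Q = [La^3+]^2[CO3^2-]^3
Q = (2.367 × 10^-4)^2(1.529 × 10^-4)^3 = 2.00 x 10^-19
Q > Ksp, so La2(CO3)3 will precipitate.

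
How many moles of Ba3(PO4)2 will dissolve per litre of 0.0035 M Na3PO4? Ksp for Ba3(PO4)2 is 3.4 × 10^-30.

2.2e-9 M

Ba3(PO4)2(s) ⇌ 3 Ba^2+(aq) + 2 PO4^3-(aq)
Ksp = [Ba^2+]^3[PO4^3-]^2
Let s = moles of Ba3(PO4)2 that dissolve per litre. [Ba^2+] = 3s, [PO4^3-] = 0.0035 + 2s ≈ 0.0035 (since PO4^3- from Na3PO4 dominates).
Ksp ≈ (3s)^3 × (0.0035)^2
s = 2.2 × 10^-9 M
Check: 2s = 4.3 x 10^-9 ≪ 0.0035, so the approximation is valid.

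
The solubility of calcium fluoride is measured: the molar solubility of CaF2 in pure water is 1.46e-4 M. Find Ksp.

Ksp ≈ 1.24e-11

CaF2(s) ⇌ Ca^2+(aq) + 2 F^-(aq)
If s mol/L of CaF2 dissolves, [Ca^2+] = s and [F^-] = 2s.
Ksp = [Ca^2+][F^-]^2
Ksp = s(2s)^2 = 4s^3
Ksp = 4 × (1.46 x 10^-4)^3 = 1.24 × 10^-11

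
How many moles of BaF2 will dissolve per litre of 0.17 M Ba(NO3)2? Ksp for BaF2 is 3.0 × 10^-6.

BaF2(s) ⇌ Ba^2+(aq) + 2 F^-(aq)
Ksp = [Ba^2+][F^-]^2
Let s = moles of BaF2 that dissolve per litre. [Ba^2+] = 0.17 + s ≈ 0.17, [F^-] = 2s (common-ion effect: Ba^2+ is already 0.17 M).
Ksp ≈ 0.17 × (2s)^2
s = 2.1 x 10^-3 M
Check: s = 2.1 x 10^-3 ≪ 0.17, so the approximation is valid.

s = 2.1e-3 M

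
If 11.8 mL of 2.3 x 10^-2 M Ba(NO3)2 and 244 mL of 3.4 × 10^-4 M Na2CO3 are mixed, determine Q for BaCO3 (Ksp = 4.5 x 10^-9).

3.4 x 10^-7

Total volume = 11.8 + 244 = 255.8 mL.
[Ba^2+] = 2.3 x 10^-2 × (11.8/255.8) = 1.06 x 10^-3 M
[CO3^2-] = 3.4 × 10^-4 × (244/255.8) = 3.24 x 10^-4 M
BaCO3(s) ⇌ Ba^2+ + CO3^2-, so Q = [Ba^2+][CO3^2-]
Q = (1.06 × 10^-3)(3.24 × 10^-4) = 3.4 x 10^-7
Q > Ksp, so BaCO3 will precipitate.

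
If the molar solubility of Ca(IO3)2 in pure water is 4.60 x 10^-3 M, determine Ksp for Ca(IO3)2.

Ksp ≈ 3.89 x 10^-7

Ca(IO3)2(s) ⇌ Ca^2+(aq) + 2 IO3^-(aq)
With molar solubility s: [Ca^2+] = s, [IO3^-] = 2s.
Ksp = [Ca^2+][IO3^-]^2
Substituting: Ksp = s(2s)^2 = 4s^3
With s = 4.60 × 10^-3: Ksp = 3.89 x 10^-7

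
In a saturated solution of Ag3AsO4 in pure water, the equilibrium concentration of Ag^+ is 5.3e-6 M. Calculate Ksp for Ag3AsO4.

Ag3AsO4(s) <=> 3 Ag^+(aq) + AsO4^3-(aq)
Stoichiometry gives [AsO4^3-] = (1/3)[Ag^+] = 1.77 x 10^-6 M.
Ksp = [Ag^+]^3[AsO4^3-]
Ksp = (5.3 × 10^-6)^3 × 1.77 x 10^-6 = 2.6 × 10^-22

Ksp ≈ 2.6e-22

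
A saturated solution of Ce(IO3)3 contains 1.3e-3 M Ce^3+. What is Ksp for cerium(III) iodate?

Ce(IO3)3(s) ⇌ Ce^3+(aq) + 3 IO3^-(aq)
Stoichiometry gives [IO3^-] = (3/1)[Ce^3+] = 3.90 × 10^-3 M.
Ksp = [Ce^3+][IO3^-]^3
Ksp = 1.3 x 10^-3 × (3.90 x 10^-3)^3 = 7.7 × 10^-11

7.7 × 10^-11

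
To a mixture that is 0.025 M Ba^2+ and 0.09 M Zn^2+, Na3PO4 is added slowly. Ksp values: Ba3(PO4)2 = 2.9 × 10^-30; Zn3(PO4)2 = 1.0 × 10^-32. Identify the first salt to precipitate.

Each salt begins to precipitate when Q = Ksp, i.e. when [PO4^3-] reaches its threshold.
For Ba3(PO4)2: 2.9 × 10^-30 = (0.025)^3 × [PO4^3-]^2  ⇒  [PO4^3-] = 4.3 × 10^-13 M.
For Zn3(PO4)2: 1.0 × 10^-32 = (0.09)^3 × [PO4^3-]^2  ⇒  [PO4^3-] = 3.7 x 10^-15 M.
The salt with the lower threshold [PO4^3-] precipitates first: Zn3(PO4)2.

Zn3(PO4)2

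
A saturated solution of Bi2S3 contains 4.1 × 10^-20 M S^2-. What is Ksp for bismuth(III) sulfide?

5.1 x 10^-98

Bi2S3(s) ⇌ 2 Bi^3+ + 3 S^2-
Stoichiometry gives [Bi^3+] = (2/3)[S^2-] = 2.73 × 10^-20 M.
Ksp = [Bi^3+]^2[S^2-]^3
Ksp = (2.73 x 10^-20)^2 × (4.1 x 10^-20)^3 = 5.1 × 10^-98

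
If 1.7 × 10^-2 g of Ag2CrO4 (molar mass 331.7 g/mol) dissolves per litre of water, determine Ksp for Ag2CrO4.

5.4 x 10^-13

Molar solubility s = (1.7 × 10^-2 g/L) / (331.7 g/mol) = 5.13 × 10^-5 M.
Ag2CrO4(s) ⇌ 2 Ag^+ + CrO4^2-
Let s = molar solubility. Then [Ag^+] = 2s and [CrO4^2-] = s.
Ksp = [Ag^+]^2[CrO4^2-]
So Ksp = (2s)^2 × s = 4s^3
Ksp = 4 × (5.13 x 10^-5)^3 = 5.4 x 10^-13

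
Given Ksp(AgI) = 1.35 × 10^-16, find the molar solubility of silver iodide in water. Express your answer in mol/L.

AgI(s) <=> Ag^+ + I^-
Ksp = [Ag^+][I^-]
With molar solubility s: [Ag^+] = s, [I^-] = s.
Ksp = (s)(s) = s^2
s = √(1.35 × 10^-16) = 1.16 x 10^-8 M

s ≈ 1.16 × 10^-8 M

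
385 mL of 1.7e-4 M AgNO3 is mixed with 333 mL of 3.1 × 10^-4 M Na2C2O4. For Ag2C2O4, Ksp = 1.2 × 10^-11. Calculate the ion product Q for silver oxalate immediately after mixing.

Total volume = 385 + 333 = 718 mL.
[Ag^+] = 1.7 × 10^-4 × (385/718) = 9.12 × 10^-5 M
[C2O4^2-] = 3.1 × 10^-4 × (333/718) = 1.44 x 10^-4 M
Ag2C2O4(s) ⇌ 2 Ag^+ + C2O4^2-, so Q = [Ag^+]^2[C2O4^2-]
Q = (9.12 × 10^-5)^2(1.44 × 10^-4) = 1.2 x 10^-12
Q < Ksp, so no precipitate of Ag2C2O4 forms.

1.2 x 10^-12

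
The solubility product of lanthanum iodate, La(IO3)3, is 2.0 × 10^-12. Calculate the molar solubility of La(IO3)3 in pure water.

La(IO3)3(s) ⇌ La^3+(aq) + 3 IO3^-(aq)
Ksp = [La^3+][IO3^-]^3
Let s = molar solubility. Then [La^3+] = s and [IO3^-] = 3s.
So Ksp = s × (3s)^3 = 27s^4
s = (2.0 × 10^-12 / 27)^(1/4) = 5.2 x 10^-4 M

s = 5.2 x 10^-4 M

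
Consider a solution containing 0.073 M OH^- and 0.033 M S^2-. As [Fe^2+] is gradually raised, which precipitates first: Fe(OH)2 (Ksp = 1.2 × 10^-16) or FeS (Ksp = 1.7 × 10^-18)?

Precipitation of each salt starts when its ion product equals its Ksp.
For Fe(OH)2: 1.2 × 10^-16 = (0.073)^2 × [Fe^2+]  ⇒  [Fe^2+] = 2.3 × 10^-14 M.
For FeS: 1.7 × 10^-18 = 0.033 × [Fe^2+]  ⇒  [Fe^2+] = 5.2 x 10^-17 M.
The salt with the lower threshold [Fe^2+] precipitates first: FeS.

FeS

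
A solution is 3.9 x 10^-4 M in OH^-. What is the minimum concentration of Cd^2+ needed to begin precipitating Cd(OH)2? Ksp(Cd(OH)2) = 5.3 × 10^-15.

Cd(OH)2(s) <=> Cd^2+(aq) + 2 OH^-(aq)
Ksp = [Cd^2+][OH^-]^2
Precipitation begins when Q = Ksp. With [OH^-] = 3.9 x 10^-4 M:
5.3 × 10^-15 = (3.9 x 10^-4)^2 × [Cd^2+]
[Cd^2+] = (5.3 × 10^-15 / 1.52 × 10^-7) = 3.5 x 10^-8 M

3.5 × 10^-8 M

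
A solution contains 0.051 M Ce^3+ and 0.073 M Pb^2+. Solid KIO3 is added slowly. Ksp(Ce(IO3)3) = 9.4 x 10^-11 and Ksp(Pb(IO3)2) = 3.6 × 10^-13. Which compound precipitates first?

Pb(IO3)2

Precipitation of each salt starts when its ion product equals its Ksp.
For Ce(IO3)3: 9.4 x 10^-11 = 0.051 × [IO3^-]^3  ⇒  [IO3^-] = 1.2 × 10^-3 M.
For Pb(IO3)2: 3.6 × 10^-13 = 0.073 × [IO3^-]^2  ⇒  [IO3^-] = 2.2 × 10^-6 M.
The salt with the lower threshold [IO3^-] precipitates first: Pb(IO3)2.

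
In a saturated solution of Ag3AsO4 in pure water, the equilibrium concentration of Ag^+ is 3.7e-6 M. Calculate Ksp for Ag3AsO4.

Ag3AsO4(s) ⇌ 3 Ag^+(aq) + AsO4^3-(aq)
Stoichiometry gives [AsO4^3-] = (1/3)[Ag^+] = 1.23 × 10^-6 M.
Ksp = [Ag^+]^3[AsO4^3-]
Ksp = (3.7 × 10^-6)^3 × 1.23 × 10^-6 = 6.2 × 10^-23

Ksp = 6.2 x 10^-23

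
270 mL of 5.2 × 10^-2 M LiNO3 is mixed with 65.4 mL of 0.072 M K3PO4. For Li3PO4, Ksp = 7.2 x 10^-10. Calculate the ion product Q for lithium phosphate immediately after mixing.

Q = 1.0 × 10^-6

Total volume = 270 + 65.4 = 335.4 mL.
[Li^+] = 5.2 × 10^-2 × (270/335.4) = 4.19 × 10^-2 M
[PO4^3-] = 7.2 × 10^-2 × (65.4/335.4) = 1.40 x 10^-2 M
Li3PO4(s) ⇌ 3 Li^+ + PO4^3-, so Q = [Li^+]^3[PO4^3-]
Q = (4.19 x 10^-2)^3(1.40 × 10^-2) = 1.0 x 10^-6
Q > Ksp, so Li3PO4 will precipitate.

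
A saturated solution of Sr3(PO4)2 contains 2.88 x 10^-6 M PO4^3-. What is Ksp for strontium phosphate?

Sr3(PO4)2(s) ⇌ 3 Sr^2+(aq) + 2 PO4^3-(aq)
Stoichiometry gives [Sr^2+] = (3/2)[PO4^3-] = 4.320 x 10^-6 M.
Ksp = [Sr^2+]^3[PO4^3-]^2
Ksp = (4.320 x 10^-6)^3 × (2.88 × 10^-6)^2 = 6.69 x 10^-28

6.69 × 10^-28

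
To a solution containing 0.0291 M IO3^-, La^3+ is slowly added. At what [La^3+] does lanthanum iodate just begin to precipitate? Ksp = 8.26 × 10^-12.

3.35 × 10^-7 M

La(IO3)3(s) ⇌ La^3+(aq) + 3 IO3^-(aq)
Ksp = [La^3+][IO3^-]^3
Precipitation begins when Q = Ksp. With [IO3^-] = 0.0291 M:
8.26 × 10^-12 = (0.0291)^3 × [La^3+]
[La^3+] = (8.26 × 10^-12 / 2.464 x 10^-5) = 3.35 × 10^-7 M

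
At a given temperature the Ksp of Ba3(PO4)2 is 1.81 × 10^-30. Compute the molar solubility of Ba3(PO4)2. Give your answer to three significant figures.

Ba3(PO4)2(s) ⇌ 3 Ba^2+ + 2 PO4^3-
Ksp = [Ba^2+]^3[PO4^3-]^2
Let s = molar solubility. Then [Ba^2+] = 3s and [PO4^3-] = 2s.
Substituting: Ksp = (3s)^3(2s)^2 = 108s^5
s = (1.81 × 10^-30 / 108)^(1/5) = 4.41 × 10^-7 M

4.41e-7 M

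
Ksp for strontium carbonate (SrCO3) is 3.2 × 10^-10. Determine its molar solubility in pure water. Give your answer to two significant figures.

SrCO3(s) ⇌ Sr^2+ + CO3^2-
Ksp = [Sr^2+][CO3^2-]
With molar solubility s: [Sr^2+] = s, [CO3^2-] = s.
Ksp = (s)(s) = s^2
s = (3.2 × 10^-10)^(1/2) = 1.8 × 10^-5 M

s = 1.8e-5 M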